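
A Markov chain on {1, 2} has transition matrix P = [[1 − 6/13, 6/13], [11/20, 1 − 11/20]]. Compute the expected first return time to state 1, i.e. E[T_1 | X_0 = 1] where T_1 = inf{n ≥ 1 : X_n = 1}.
E[T_1 | X_0 = 1] = 1/π_1 = 263/143

For an irreducible recurrent Markov chain with stationary distribution π, E[T_i | X_0 = i] = 1/π_i (Kac's formula). Here π_1 = (11/20)/(6/13 + 11/20) = (11/20)/(263/260) = 143/263, so E[T_1 | X_0 = 1] = 1/π_1 = (6/13 + 11/20)/(11/20) = (263/260)/(11/20) = 263/143.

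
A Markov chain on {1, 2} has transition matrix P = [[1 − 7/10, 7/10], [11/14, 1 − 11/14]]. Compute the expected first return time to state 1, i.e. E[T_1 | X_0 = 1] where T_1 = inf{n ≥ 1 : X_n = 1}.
E[T_1 | X_0 = 1] = 1/π_1 = 104/55

For an irreducible recurrent Markov chain with stationary distribution π, E[T_i | X_0 = i] = 1/π_i (Kac's formula). Here π_1 = (11/14)/(7/10 + 11/14) = (11/14)/(52/35) = 55/104, so E[T_1 | X_0 = 1] = 1/π_1 = (7/10 + 11/14)/(11/14) = (52/35)/(11/14) = 104/55.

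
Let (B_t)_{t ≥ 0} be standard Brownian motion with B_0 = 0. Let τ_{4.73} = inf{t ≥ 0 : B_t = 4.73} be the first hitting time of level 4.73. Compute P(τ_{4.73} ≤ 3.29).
P(τ_{4.73} ≤ 3.29) = 2(1 − Φ(4.73/√3.29)) = 2(1 − Φ(2.6077)) ≈ 0.0091

By the reflection principle for standard BM, P(τ_b ≤ t) = 2 · P(B_t ≥ b). Since B_t ~ N(0, t), P(B_t ≥ 4.73) = 1 − Φ(4.73/√t) = 1 − Φ(4.73/√3.29) = 1 − Φ(2.6077) ≈ 0.00456. Doubling: P(τ_{4.73} ≤ 3.29) ≈ 2 · 0.00456 = 0.00912 ≈ 0.0091.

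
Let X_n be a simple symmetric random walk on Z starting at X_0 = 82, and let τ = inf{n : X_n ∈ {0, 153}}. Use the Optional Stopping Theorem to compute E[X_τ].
E[X_τ] = 82

X_n is a martingale and τ is a bounded-mean stopping time (indeed τ is finite a.s. with bounded expectation since the walk is in a bounded region). By the OST, E[X_τ] = E[X_0] = 82. Equivalently: E[X_τ] = 153 · P(hit 153 first) + 0 · P(hit 0 first) = 153 · (82/153) = 82.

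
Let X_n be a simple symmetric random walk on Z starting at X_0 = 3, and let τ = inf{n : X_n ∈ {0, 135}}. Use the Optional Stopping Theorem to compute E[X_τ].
E[X_τ] = 3

X_n is a martingale and τ is a bounded-mean stopping time (indeed τ is finite a.s. with bounded expectation since the walk is in a bounded region). By the OST, E[X_τ] = E[X_0] = 3. Equivalently: E[X_τ] = 135 · P(hit 135 first) + 0 · P(hit 0 first) = 135 · (3/135) = 3.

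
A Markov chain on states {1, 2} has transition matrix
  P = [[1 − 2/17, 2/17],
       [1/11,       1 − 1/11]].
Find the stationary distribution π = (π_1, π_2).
π_1 = 17/39, π_2 = 22/39

Solve πP = π with π_1 + π_2 = 1. From πP = π: π_1 · (1 − 2/17) + π_2 · 1/11 = π_1 ⇒ π_2 · 1/11 = π_1 · 2/17 ⇒ π_2/π_1 = (2/17)/(1/11) = 22/17. Together with π_1 + π_2 = 1:
  π_1 = (1/11)/(2/17 + 1/11) = (1/11)/(39/187) = 17/39,
  π_2 = (2/17)/(2/17 + 1/11) = (2/17)/(39/187) = 22/39.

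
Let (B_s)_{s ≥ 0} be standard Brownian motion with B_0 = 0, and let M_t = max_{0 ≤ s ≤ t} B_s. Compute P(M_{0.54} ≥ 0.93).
P(M_{0.54} ≥ 0.93) = 2·P(B_{0.54} ≥ 0.93) = 2(1 − Φ(0.93/√0.54)) ≈ 0.2057

By the reflection principle for Brownian motion, P(M_t ≥ a) = 2 · P(B_t ≥ a) for a ≥ 0. Since B_t ~ N(0, t), P(B_t ≥ 0.93) = 1 − Φ(0.93/√t) = 1 − Φ(0.93/√0.54) = 1 − Φ(1.2656). So
  P(M_{0.54} ≥ 0.93) = 2(1 − Φ(1.2656)) ≈ 0.2057.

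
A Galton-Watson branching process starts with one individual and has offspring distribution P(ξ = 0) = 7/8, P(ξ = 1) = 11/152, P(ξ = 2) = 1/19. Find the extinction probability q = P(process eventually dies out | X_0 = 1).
q = 1

Mean offspring μ = 0·7/8 + 1·11/152 + 2·1/19 = 27/152 ≤ 1. For μ ≤ 1 with offspring not concentrated at 1, the Galton-Watson process goes extinct almost surely, so q = 1.
(Algebraic check: The pgf is f(s) = 7/8 + 11/152·s + 1/19·s². The extinction probability q is the smallest fixed point of f in [0, 1]. Setting s = f(s):
  1/19·s² + (11/152 − 1)·s + 7/8 = 0
  1/19·s² − (7/8 + 1/19)·s + 7/8 = 0
which factors as (s − 1)·(1/19·s − 7/8) = 0, giving roots s = 1 and s = (7/8)/(1/19) = 133/8. Since 133/8 ≥ 1, the smallest root in [0, 1] is s = 1.)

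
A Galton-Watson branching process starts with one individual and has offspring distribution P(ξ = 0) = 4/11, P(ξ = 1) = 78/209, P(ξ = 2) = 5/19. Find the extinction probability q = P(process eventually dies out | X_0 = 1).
q = 1

Mean offspring μ = 0·4/11 + 1·78/209 + 2·5/19 = 188/209 ≤ 1. For μ ≤ 1 with offspring not concentrated at 1, the Galton-Watson process goes extinct almost surely, so q = 1.
(Algebraic check: The pgf is f(s) = 4/11 + 78/209·s + 5/19·s². The extinction probability q is the smallest fixed point of f in [0, 1]. Setting s = f(s):
  5/19·s² + (78/209 − 1)·s + 4/11 = 0
  5/19·s² − (4/11 + 5/19)·s + 4/11 = 0
which factors as (s − 1)·(5/19·s − 4/11) = 0, giving roots s = 1 and s = (4/11)/(5/19) = 76/55. Since 76/55 ≥ 1, the smallest root in [0, 1] is s = 1.)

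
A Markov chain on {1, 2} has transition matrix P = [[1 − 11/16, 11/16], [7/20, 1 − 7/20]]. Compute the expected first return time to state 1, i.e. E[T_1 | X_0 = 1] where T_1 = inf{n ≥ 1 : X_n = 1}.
E[T_1 | X_0 = 1] = 1/π_1 = 83/28

For an irreducible recurrent Markov chain with stationary distribution π, E[T_i | X_0 = i] = 1/π_i (Kac's formula). Here π_1 = (7/20)/(11/16 + 7/20) = (7/20)/(83/80) = 28/83, so E[T_1 | X_0 = 1] = 1/π_1 = (11/16 + 7/20)/(7/20) = (83/80)/(7/20) = 83/28.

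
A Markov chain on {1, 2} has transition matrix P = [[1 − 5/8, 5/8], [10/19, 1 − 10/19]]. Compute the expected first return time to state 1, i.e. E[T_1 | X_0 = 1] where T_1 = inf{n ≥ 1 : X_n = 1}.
E[T_1 | X_0 = 1] = 1/π_1 = 35/16

For an irreducible recurrent Markov chain with stationary distribution π, E[T_i | X_0 = i] = 1/π_i (Kac's formula). Here π_1 = (10/19)/(5/8 + 10/19) = (10/19)/(175/152) = 16/35, so E[T_1 | X_0 = 1] = 1/π_1 = (5/8 + 10/19)/(10/19) = (175/152)/(10/19) = 35/16.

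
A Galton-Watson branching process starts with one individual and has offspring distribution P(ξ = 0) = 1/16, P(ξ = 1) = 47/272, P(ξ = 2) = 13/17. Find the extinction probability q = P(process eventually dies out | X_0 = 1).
q = 17/208

The pgf is f(s) = 1/16 + 47/272·s + 13/17·s². The extinction probability q is the smallest fixed point of f in [0, 1]. Setting s = f(s):
  13/17·s² + (47/272 − 1)·s + 1/16 = 0
  13/17·s² − (1/16 + 13/17)·s + 1/16 = 0
which factors as (s − 1)·(13/17·s − 1/16) = 0, giving roots s = 1 and s = (1/16)/(13/17) = 17/208.
Mean offspring μ = 47/272 + 2·13/17 = 463/272 > 1 (supercritical), so q < 1. The extinction probability is the smaller root: q = (1/16)/(13/17) = 17/208.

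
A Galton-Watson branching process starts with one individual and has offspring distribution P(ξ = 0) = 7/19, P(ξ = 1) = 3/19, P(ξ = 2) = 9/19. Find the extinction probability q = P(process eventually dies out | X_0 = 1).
q = 7/9

The pgf is f(s) = 7/19 + 3/19·s + 9/19·s². The extinction probability q is the smallest fixed point of f in [0, 1]. Setting s = f(s):
  9/19·s² + (3/19 − 1)·s + 7/19 = 0
  9/19·s² − (7/19 + 9/19)·s + 7/19 = 0
which factors as (s − 1)·(9/19·s − 7/19) = 0, giving roots s = 1 and s = (7/19)/(9/19) = 7/9.
Mean offspring μ = 3/19 + 2·9/19 = 21/19 > 1 (supercritical), so q < 1. The extinction probability is the smaller root: q = (7/19)/(9/19) = 7/9.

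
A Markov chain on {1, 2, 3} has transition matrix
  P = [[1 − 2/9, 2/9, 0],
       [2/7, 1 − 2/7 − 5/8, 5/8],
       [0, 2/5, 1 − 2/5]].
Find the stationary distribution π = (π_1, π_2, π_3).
π = (144/431, 112/431, 175/431)

This is a birth-death chain on three states, which satisfies detailed balance: π_1 · P_{12} = π_2 · P_{21} and π_2 · P_{23} = π_3 · P_{32}.
From π_1 · 2/9 = π_2 · 2/7: π_2/π_1 = (2/9)/(2/7) = 7/9.
From π_2 · 5/8 = π_3 · 2/5: π_3/π_2 = (5/8)/(2/5) = 25/16.
Take π_1 proportional to 1; then unnormalized π = (1, 7/9, 175/144). Normalize by dividing by the sum 431/144:
  π = (144/431, 112/431, 175/431).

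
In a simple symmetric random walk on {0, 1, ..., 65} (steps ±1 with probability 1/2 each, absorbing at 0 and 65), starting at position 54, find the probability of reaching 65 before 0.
P(hit 65 before 0) = 54/65

Let u_k = P(hit 65 before 0 | start at k). Then u_0 = 0, u_65 = 1, and u_k = u_{k-1}/2 + u_{k+1}/2 for 1 ≤ k ≤ 64. This harmonic recurrence is solved by u_k = k/65, giving u_54 = 54/65.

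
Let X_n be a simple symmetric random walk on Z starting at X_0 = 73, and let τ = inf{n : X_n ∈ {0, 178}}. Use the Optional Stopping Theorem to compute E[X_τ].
E[X_τ] = 73

X_n is a martingale and τ is a bounded-mean stopping time (indeed τ is finite a.s. with bounded expectation since the walk is in a bounded region). By the OST, E[X_τ] = E[X_0] = 73. Equivalently: E[X_τ] = 178 · P(hit 178 first) + 0 · P(hit 0 first) = 178 · (73/178) = 73.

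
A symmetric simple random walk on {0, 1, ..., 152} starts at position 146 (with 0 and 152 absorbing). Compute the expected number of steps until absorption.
E[τ | X_0 = 146] = 876

Let v_k = E[τ | X_0 = k]. Boundary: v_0 = v_152 = 0. Recurrence: v_k = 1 + (v_{k-1} + v_{k+1})/2 for 1 ≤ k ≤ 151. The particular solution to v_k − (v_{k-1} + v_{k+1})/2 = 1 is v_k = −k^2. Adding homogeneous solution A + B k and matching boundaries gives v_k = k (152 − k). Substituting k = 146: v_146 = 146 · 6 = 876.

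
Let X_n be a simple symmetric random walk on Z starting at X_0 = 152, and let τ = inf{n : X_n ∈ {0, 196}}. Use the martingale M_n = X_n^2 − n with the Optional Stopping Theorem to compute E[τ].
E[τ] = 6688

M_n = X_n^2 − n is a martingale (since E[X_{n+1}^2 | F_n] = X_n^2 + 1). By OST (τ has finite mean in a bounded region), E[M_τ] = E[M_0] = X_0^2 − 0 = 152^2 = 23104. Also E[M_τ] = E[X_τ^2] − E[τ]. The walk exits at 0 or 196, with P(hit 196 first) = 152/196, so E[X_τ^2] = 196^2 · 152/196 + 0 = 29792. Thus E[τ] = E[X_τ^2] − E[M_τ] = 29792 − 23104 = 6688 = 152(196 − 152) = 6688.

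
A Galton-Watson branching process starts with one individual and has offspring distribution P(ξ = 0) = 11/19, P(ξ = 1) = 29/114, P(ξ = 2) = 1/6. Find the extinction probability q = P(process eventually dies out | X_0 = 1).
q = 1

Mean offspring μ = 0·11/19 + 1·29/114 + 2·1/6 = 67/114 ≤ 1. For μ ≤ 1 with offspring not concentrated at 1, the Galton-Watson process goes extinct almost surely, so q = 1.
(Algebraic check: The pgf is f(s) = 11/19 + 29/114·s + 1/6·s². The extinction probability q is the smallest fixed point of f in [0, 1]. Setting s = f(s):
  1/6·s² + (29/114 − 1)·s + 11/19 = 0
  1/6·s² − (11/19 + 1/6)·s + 11/19 = 0
which factors as (s − 1)·(1/6·s − 11/19) = 0, giving roots s = 1 and s = (11/19)/(1/6) = 66/19. Since 66/19 ≥ 1, the smallest root in [0, 1] is s = 1.)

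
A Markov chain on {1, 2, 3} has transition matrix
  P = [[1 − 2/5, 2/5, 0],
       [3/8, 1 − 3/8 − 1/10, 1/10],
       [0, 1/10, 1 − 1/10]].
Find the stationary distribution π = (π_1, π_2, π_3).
π = (15/47, 16/47, 16/47)

This is a birth-death chain on three states, which satisfies detailed balance: π_1 · P_{12} = π_2 · P_{21} and π_2 · P_{23} = π_3 · P_{32}.
From π_1 · 2/5 = π_2 · 3/8: π_2/π_1 = (2/5)/(3/8) = 16/15.
From π_2 · 1/10 = π_3 · 1/10: π_3/π_2 = (1/10)/(1/10) = 1.
Take π_1 proportional to 1; then unnormalized π = (1, 16/15, 16/15). Normalize by dividing by the sum 47/15:
  π = (15/47, 16/47, 16/47).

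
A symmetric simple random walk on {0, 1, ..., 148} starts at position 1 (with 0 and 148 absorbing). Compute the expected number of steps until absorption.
E[τ | X_0 = 1] = 147

Let v_k = E[τ | X_0 = k]. Boundary: v_0 = v_148 = 0. Recurrence: v_k = 1 + (v_{k-1} + v_{k+1})/2 for 1 ≤ k ≤ 147. The particular solution to v_k − (v_{k-1} + v_{k+1})/2 = 1 is v_k = −k^2. Adding homogeneous solution A + B k and matching boundaries gives v_k = k (148 − k). Substituting k = 1: v_1 = 1 · 147 = 147.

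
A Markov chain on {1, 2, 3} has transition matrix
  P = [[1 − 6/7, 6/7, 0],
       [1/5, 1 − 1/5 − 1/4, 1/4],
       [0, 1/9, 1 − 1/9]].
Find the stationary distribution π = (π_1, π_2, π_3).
π = (14/209, 60/209, 135/209)

This is a birth-death chain on three states, which satisfies detailed balance: π_1 · P_{12} = π_2 · P_{21} and π_2 · P_{23} = π_3 · P_{32}.
From π_1 · 6/7 = π_2 · 1/5: π_2/π_1 = (6/7)/(1/5) = 30/7.
From π_2 · 1/4 = π_3 · 1/9: π_3/π_2 = (1/4)/(1/9) = 9/4.
Take π_1 proportional to 1; then unnormalized π = (1, 30/7, 135/14). Normalize by dividing by the sum 209/14:
  π = (14/209, 60/209, 135/209).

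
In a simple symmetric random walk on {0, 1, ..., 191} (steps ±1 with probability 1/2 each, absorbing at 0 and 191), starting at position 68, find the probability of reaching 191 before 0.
P(hit 191 before 0) = 68/191

Let u_k = P(hit 191 before 0 | start at k). Then u_0 = 0, u_191 = 1, and u_k = u_{k-1}/2 + u_{k+1}/2 for 1 ≤ k ≤ 190. This harmonic recurrence is solved by u_k = k/191, giving u_68 = 68/191.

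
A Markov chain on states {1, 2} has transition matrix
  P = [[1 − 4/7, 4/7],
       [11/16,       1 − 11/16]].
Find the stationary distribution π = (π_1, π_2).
π_1 = 77/141, π_2 = 64/141

Solve πP = π with π_1 + π_2 = 1. From πP = π: π_1 · (1 − 4/7) + π_2 · 11/16 = π_1 ⇒ π_2 · 11/16 = π_1 · 4/7 ⇒ π_2/π_1 = (4/7)/(11/16) = 64/77. Together with π_1 + π_2 = 1:
  π_1 = (11/16)/(4/7 + 11/16) = (11/16)/(141/112) = 77/141,
  π_2 = (4/7)/(4/7 + 11/16) = (4/7)/(141/112) = 64/141.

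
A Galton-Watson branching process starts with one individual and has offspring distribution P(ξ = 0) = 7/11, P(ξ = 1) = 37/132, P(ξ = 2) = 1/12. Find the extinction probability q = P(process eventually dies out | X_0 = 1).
q = 1

Mean offspring μ = 0·7/11 + 1·37/132 + 2·1/12 = 59/132 ≤ 1. For μ ≤ 1 with offspring not concentrated at 1, the Galton-Watson process goes extinct almost surely, so q = 1.
(Algebraic check: The pgf is f(s) = 7/11 + 37/132·s + 1/12·s². The extinction probability q is the smallest fixed point of f in [0, 1]. Setting s = f(s):
  1/12·s² + (37/132 − 1)·s + 7/11 = 0
  1/12·s² − (7/11 + 1/12)·s + 7/11 = 0
which factors as (s − 1)·(1/12·s − 7/11) = 0, giving roots s = 1 and s = (7/11)/(1/12) = 84/11. Since 84/11 ≥ 1, the smallest root in [0, 1] is s = 1.)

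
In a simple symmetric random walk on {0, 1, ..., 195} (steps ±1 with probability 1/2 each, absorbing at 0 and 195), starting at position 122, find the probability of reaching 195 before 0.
P(hit 195 before 0) = 122/195

Let u_k = P(hit 195 before 0 | start at k). Then u_0 = 0, u_195 = 1, and u_k = u_{k-1}/2 + u_{k+1}/2 for 1 ≤ k ≤ 194. This harmonic recurrence is solved by u_k = k/195, giving u_122 = 122/195.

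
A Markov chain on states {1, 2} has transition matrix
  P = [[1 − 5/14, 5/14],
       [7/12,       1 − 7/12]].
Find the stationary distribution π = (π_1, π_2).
π_1 = 49/79, π_2 = 30/79

Solve πP = π with π_1 + π_2 = 1. From πP = π: π_1 · (1 − 5/14) + π_2 · 7/12 = π_1 ⇒ π_2 · 7/12 = π_1 · 5/14 ⇒ π_2/π_1 = (5/14)/(7/12) = 30/49. Together with π_1 + π_2 = 1:
  π_1 = (7/12)/(5/14 + 7/12) = (7/12)/(79/84) = 49/79,
  π_2 = (5/14)/(5/14 + 7/12) = (5/14)/(79/84) = 30/79.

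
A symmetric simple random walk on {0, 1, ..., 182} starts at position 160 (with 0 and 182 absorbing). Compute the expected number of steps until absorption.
E[τ | X_0 = 160] = 3520

Let v_k = E[τ | X_0 = k]. Boundary: v_0 = v_182 = 0. Recurrence: v_k = 1 + (v_{k-1} + v_{k+1})/2 for 1 ≤ k ≤ 181. The particular solution to v_k − (v_{k-1} + v_{k+1})/2 = 1 is v_k = −k^2. Adding homogeneous solution A + B k and matching boundaries gives v_k = k (182 − k). Substituting k = 160: v_160 = 160 · 22 = 3520.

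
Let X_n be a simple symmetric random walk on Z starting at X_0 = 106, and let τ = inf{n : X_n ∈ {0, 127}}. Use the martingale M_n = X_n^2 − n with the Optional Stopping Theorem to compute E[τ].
E[τ] = 2226

M_n = X_n^2 − n is a martingale (since E[X_{n+1}^2 | F_n] = X_n^2 + 1). By OST (τ has finite mean in a bounded region), E[M_τ] = E[M_0] = X_0^2 − 0 = 106^2 = 11236. Also E[M_τ] = E[X_τ^2] − E[τ]. The walk exits at 0 or 127, with P(hit 127 first) = 106/127, so E[X_τ^2] = 127^2 · 106/127 + 0 = 13462. Thus E[τ] = E[X_τ^2] − E[M_τ] = 13462 − 11236 = 2226 = 106(127 − 106) = 2226.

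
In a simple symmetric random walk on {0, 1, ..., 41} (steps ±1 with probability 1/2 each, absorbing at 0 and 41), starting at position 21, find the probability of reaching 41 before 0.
P(hit 41 before 0) = 21/41

Let u_k = P(hit 41 before 0 | start at k). Then u_0 = 0, u_41 = 1, and u_k = u_{k-1}/2 + u_{k+1}/2 for 1 ≤ k ≤ 40. This harmonic recurrence is solved by u_k = k/41, giving u_21 = 21/41.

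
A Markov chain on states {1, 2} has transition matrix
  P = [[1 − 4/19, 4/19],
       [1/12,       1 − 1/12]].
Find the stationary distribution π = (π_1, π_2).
π_1 = 19/67, π_2 = 48/67

Solve πP = π with π_1 + π_2 = 1. From πP = π: π_1 · (1 − 4/19) + π_2 · 1/12 = π_1 ⇒ π_2 · 1/12 = π_1 · 4/19 ⇒ π_2/π_1 = (4/19)/(1/12) = 48/19. Together with π_1 + π_2 = 1:
  π_1 = (1/12)/(4/19 + 1/12) = (1/12)/(67/228) = 19/67,
  π_2 = (4/19)/(4/19 + 1/12) = (4/19)/(67/228) = 48/67.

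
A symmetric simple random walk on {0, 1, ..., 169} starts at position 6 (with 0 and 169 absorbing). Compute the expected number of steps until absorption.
E[τ | X_0 = 6] = 978

Let v_k = E[τ | X_0 = k]. Boundary: v_0 = v_169 = 0. Recurrence: v_k = 1 + (v_{k-1} + v_{k+1})/2 for 1 ≤ k ≤ 168. The particular solution to v_k − (v_{k-1} + v_{k+1})/2 = 1 is v_k = −k^2. Adding homogeneous solution A + B k and matching boundaries gives v_k = k (169 − k). Substituting k = 6: v_6 = 6 · 163 = 978.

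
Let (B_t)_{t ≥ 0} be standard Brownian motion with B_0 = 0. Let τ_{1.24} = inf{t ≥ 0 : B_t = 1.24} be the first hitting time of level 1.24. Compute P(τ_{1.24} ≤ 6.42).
P(τ_{1.24} ≤ 6.42) = 2(1 − Φ(1.24/√6.42)) = 2(1 − Φ(0.4894)) ≈ 0.6246

By the reflection principle for standard BM, P(τ_b ≤ t) = 2 · P(B_t ≥ b). Since B_t ~ N(0, t), P(B_t ≥ 1.24) = 1 − Φ(1.24/√t) = 1 − Φ(1.24/√6.42) = 1 − Φ(0.4894) ≈ 0.31228. Doubling: P(τ_{1.24} ≤ 6.42) ≈ 2 · 0.31228 = 0.62456 ≈ 0.6246.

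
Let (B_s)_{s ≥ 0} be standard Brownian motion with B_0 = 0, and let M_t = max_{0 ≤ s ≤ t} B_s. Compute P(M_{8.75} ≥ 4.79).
P(M_{8.75} ≥ 4.79) = 2·P(B_{8.75} ≥ 4.79) = 2(1 − Φ(4.79/√8.75)) ≈ 0.1054

By the reflection principle for Brownian motion, P(M_t ≥ a) = 2 · P(B_t ≥ a) for a ≥ 0. Since B_t ~ N(0, t), P(B_t ≥ 4.79) = 1 − Φ(4.79/√t) = 1 − Φ(4.79/√8.75) = 1 − Φ(1.6193). So
  P(M_{8.75} ≥ 4.79) = 2(1 − Φ(1.6193)) ≈ 0.1054.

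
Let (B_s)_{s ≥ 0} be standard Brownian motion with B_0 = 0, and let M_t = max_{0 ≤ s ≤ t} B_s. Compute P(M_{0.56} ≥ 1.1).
P(M_{0.56} ≥ 1.1) = 2·P(B_{0.56} ≥ 1.1) = 2(1 − Φ(1.1/√0.56)) ≈ 0.1416

By the reflection principle for Brownian motion, P(M_t ≥ a) = 2 · P(B_t ≥ a) for a ≥ 0. Since B_t ~ N(0, t), P(B_t ≥ 1.1) = 1 − Φ(1.1/√t) = 1 − Φ(1.1/√0.56) = 1 − Φ(1.4699). So
  P(M_{0.56} ≥ 1.1) = 2(1 − Φ(1.4699)) ≈ 0.1416.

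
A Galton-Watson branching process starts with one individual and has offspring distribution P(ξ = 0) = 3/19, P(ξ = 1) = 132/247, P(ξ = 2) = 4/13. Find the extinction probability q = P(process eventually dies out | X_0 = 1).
q = 39/76

The pgf is f(s) = 3/19 + 132/247·s + 4/13·s². The extinction probability q is the smallest fixed point of f in [0, 1]. Setting s = f(s):
  4/13·s² + (132/247 − 1)·s + 3/19 = 0
  4/13·s² − (3/19 + 4/13)·s + 3/19 = 0
which factors as (s − 1)·(4/13·s − 3/19) = 0, giving roots s = 1 and s = (3/19)/(4/13) = 39/76.
Mean offspring μ = 132/247 + 2·4/13 = 284/247 > 1 (supercritical), so q < 1. The extinction probability is the smaller root: q = (3/19)/(4/13) = 39/76.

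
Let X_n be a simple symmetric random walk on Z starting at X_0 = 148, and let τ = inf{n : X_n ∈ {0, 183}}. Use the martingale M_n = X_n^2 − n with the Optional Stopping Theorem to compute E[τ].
E[τ] = 5180

M_n = X_n^2 − n is a martingale (since E[X_{n+1}^2 | F_n] = X_n^2 + 1). By OST (τ has finite mean in a bounded region), E[M_τ] = E[M_0] = X_0^2 − 0 = 148^2 = 21904. Also E[M_τ] = E[X_τ^2] − E[τ]. The walk exits at 0 or 183, with P(hit 183 first) = 148/183, so E[X_τ^2] = 183^2 · 148/183 + 0 = 27084. Thus E[τ] = E[X_τ^2] − E[M_τ] = 27084 − 21904 = 5180 = 148(183 − 148) = 5180.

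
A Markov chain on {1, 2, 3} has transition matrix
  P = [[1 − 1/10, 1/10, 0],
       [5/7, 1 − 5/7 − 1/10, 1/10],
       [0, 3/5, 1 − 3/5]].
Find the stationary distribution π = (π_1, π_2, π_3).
π = (300/349, 42/349, 7/349)

This is a birth-death chain on three states, which satisfies detailed balance: π_1 · P_{12} = π_2 · P_{21} and π_2 · P_{23} = π_3 · P_{32}.
From π_1 · 1/10 = π_2 · 5/7: π_2/π_1 = (1/10)/(5/7) = 7/50.
From π_2 · 1/10 = π_3 · 3/5: π_3/π_2 = (1/10)/(3/5) = 1/6.
Take π_1 proportional to 1; then unnormalized π = (1, 7/50, 7/300). Normalize by dividing by the sum 349/300:
  π = (300/349, 42/349, 7/349).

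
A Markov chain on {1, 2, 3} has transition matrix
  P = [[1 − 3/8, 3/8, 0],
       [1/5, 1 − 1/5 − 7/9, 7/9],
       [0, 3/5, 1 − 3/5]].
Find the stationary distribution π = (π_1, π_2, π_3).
π = (36/191, 135/382, 175/382)

This is a birth-death chain on three states, which satisfies detailed balance: π_1 · P_{12} = π_2 · P_{21} and π_2 · P_{23} = π_3 · P_{32}.
From π_1 · 3/8 = π_2 · 1/5: π_2/π_1 = (3/8)/(1/5) = 15/8.
From π_2 · 7/9 = π_3 · 3/5: π_3/π_2 = (7/9)/(3/5) = 35/27.
Take π_1 proportional to 1; then unnormalized π = (1, 15/8, 175/72). Normalize by dividing by the sum 191/36:
  π = (36/191, 135/382, 175/382).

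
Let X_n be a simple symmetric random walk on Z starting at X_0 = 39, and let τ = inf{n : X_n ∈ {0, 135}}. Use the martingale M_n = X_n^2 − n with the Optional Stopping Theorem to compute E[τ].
E[τ] = 3744

M_n = X_n^2 − n is a martingale (since E[X_{n+1}^2 | F_n] = X_n^2 + 1). By OST (τ has finite mean in a bounded region), E[M_τ] = E[M_0] = X_0^2 − 0 = 39^2 = 1521. Also E[M_τ] = E[X_τ^2] − E[τ]. The walk exits at 0 or 135, with P(hit 135 first) = 39/135, so E[X_τ^2] = 135^2 · 39/135 + 0 = 5265. Thus E[τ] = E[X_τ^2] − E[M_τ] = 5265 − 1521 = 3744 = 39(135 − 39) = 3744.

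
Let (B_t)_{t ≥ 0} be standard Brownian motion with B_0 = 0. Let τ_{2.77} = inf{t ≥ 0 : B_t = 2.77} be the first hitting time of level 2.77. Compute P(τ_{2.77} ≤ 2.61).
P(τ_{2.77} ≤ 2.61) = 2(1 − Φ(2.77/√2.61)) = 2(1 − Φ(1.7146)) ≈ 0.0864

By the reflection principle for standard BM, P(τ_b ≤ t) = 2 · P(B_t ≥ b). Since B_t ~ N(0, t), P(B_t ≥ 2.77) = 1 − Φ(2.77/√t) = 1 − Φ(2.77/√2.61) = 1 − Φ(1.7146) ≈ 0.04321. Doubling: P(τ_{2.77} ≤ 2.61) ≈ 2 · 0.04321 = 0.08642 ≈ 0.0864.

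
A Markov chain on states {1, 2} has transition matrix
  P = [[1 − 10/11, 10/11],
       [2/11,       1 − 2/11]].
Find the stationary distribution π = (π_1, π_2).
π_1 = 1/6, π_2 = 5/6

Solve πP = π with π_1 + π_2 = 1. From πP = π: π_1 · (1 − 10/11) + π_2 · 2/11 = π_1 ⇒ π_2 · 2/11 = π_1 · 10/11 ⇒ π_2/π_1 = (10/11)/(2/11) = 5. Together with π_1 + π_2 = 1:
  π_1 = (2/11)/(10/11 + 2/11) = (2/11)/(12/11) = 1/6,
  π_2 = (10/11)/(10/11 + 2/11) = (10/11)/(12/11) = 5/6.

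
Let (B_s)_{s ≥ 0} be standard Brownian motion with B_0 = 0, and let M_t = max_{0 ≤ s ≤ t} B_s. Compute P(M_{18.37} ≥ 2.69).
P(M_{18.37} ≥ 2.69) = 2·P(B_{18.37} ≥ 2.69) = 2(1 − Φ(2.69/√18.37)) ≈ 0.5303

By the reflection principle for Brownian motion, P(M_t ≥ a) = 2 · P(B_t ≥ a) for a ≥ 0. Since B_t ~ N(0, t), P(B_t ≥ 2.69) = 1 − Φ(2.69/√t) = 1 − Φ(2.69/√18.37) = 1 − Φ(0.6276). So
  P(M_{18.37} ≥ 2.69) = 2(1 − Φ(0.6276)) ≈ 0.5303.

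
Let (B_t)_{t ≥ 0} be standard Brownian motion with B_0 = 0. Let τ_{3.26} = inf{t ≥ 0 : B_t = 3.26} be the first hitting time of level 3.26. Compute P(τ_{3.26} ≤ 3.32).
P(τ_{3.26} ≤ 3.32) = 2(1 − Φ(3.26/√3.32)) = 2(1 − Φ(1.7892)) ≈ 0.0736

By the reflection principle for standard BM, P(τ_b ≤ t) = 2 · P(B_t ≥ b). Since B_t ~ N(0, t), P(B_t ≥ 3.26) = 1 − Φ(3.26/√t) = 1 − Φ(3.26/√3.32) = 1 − Φ(1.7892) ≈ 0.03679. Doubling: P(τ_{3.26} ≤ 3.32) ≈ 2 · 0.03679 = 0.07358 ≈ 0.0736.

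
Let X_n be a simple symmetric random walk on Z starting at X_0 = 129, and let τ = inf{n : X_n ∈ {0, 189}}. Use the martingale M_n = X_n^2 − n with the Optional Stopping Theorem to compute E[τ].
E[τ] = 7740

M_n = X_n^2 − n is a martingale (since E[X_{n+1}^2 | F_n] = X_n^2 + 1). By OST (τ has finite mean in a bounded region), E[M_τ] = E[M_0] = X_0^2 − 0 = 129^2 = 16641. Also E[M_τ] = E[X_τ^2] − E[τ]. The walk exits at 0 or 189, with P(hit 189 first) = 129/189, so E[X_τ^2] = 189^2 · 129/189 + 0 = 24381. Thus E[τ] = E[X_τ^2] − E[M_τ] = 24381 − 16641 = 7740 = 129(189 − 129) = 7740.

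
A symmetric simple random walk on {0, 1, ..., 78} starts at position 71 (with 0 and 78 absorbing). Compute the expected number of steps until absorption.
E[τ | X_0 = 71] = 497

Let v_k = E[τ | X_0 = k]. Boundary: v_0 = v_78 = 0. Recurrence: v_k = 1 + (v_{k-1} + v_{k+1})/2 for 1 ≤ k ≤ 77. The particular solution to v_k − (v_{k-1} + v_{k+1})/2 = 1 is v_k = −k^2. Adding homogeneous solution A + B k and matching boundaries gives v_k = k (78 − k). Substituting k = 71: v_71 = 71 · 7 = 497.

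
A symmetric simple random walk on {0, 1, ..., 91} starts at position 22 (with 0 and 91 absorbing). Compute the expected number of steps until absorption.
E[τ | X_0 = 22] = 1518

Let v_k = E[τ | X_0 = k]. Boundary: v_0 = v_91 = 0. Recurrence: v_k = 1 + (v_{k-1} + v_{k+1})/2 for 1 ≤ k ≤ 90. The particular solution to v_k − (v_{k-1} + v_{k+1})/2 = 1 is v_k = −k^2. Adding homogeneous solution A + B k and matching boundaries gives v_k = k (91 − k). Substituting k = 22: v_22 = 22 · 69 = 1518.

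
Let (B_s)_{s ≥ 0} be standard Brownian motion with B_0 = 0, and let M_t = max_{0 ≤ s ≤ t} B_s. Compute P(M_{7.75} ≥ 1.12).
P(M_{7.75} ≥ 1.12) = 2·P(B_{7.75} ≥ 1.12) = 2(1 − Φ(1.12/√7.75)) ≈ 0.6875

By the reflection principle for Brownian motion, P(M_t ≥ a) = 2 · P(B_t ≥ a) for a ≥ 0. Since B_t ~ N(0, t), P(B_t ≥ 1.12) = 1 − Φ(1.12/√t) = 1 − Φ(1.12/√7.75) = 1 − Φ(0.4023). So
  P(M_{7.75} ≥ 1.12) = 2(1 − Φ(0.4023)) ≈ 0.6875.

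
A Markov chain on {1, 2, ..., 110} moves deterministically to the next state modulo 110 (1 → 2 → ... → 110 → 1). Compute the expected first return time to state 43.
E[T_43 | X_0 = 43] = 110

The chain cycles deterministically, so starting at state 43 it returns in exactly 110 steps. Equivalently, the stationary distribution is uniform π_j = 1/110 for every state j, so by Kac's formula E[T_43] = 1/π_43 = 110.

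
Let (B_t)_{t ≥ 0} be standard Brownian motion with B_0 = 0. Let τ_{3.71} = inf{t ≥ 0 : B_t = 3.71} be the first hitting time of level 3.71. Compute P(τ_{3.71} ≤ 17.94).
P(τ_{3.71} ≤ 17.94) = 2(1 − Φ(3.71/√17.94)) = 2(1 − Φ(0.8759)) ≈ 0.3811

By the reflection principle for standard BM, P(τ_b ≤ t) = 2 · P(B_t ≥ b). Since B_t ~ N(0, t), P(B_t ≥ 3.71) = 1 − Φ(3.71/√t) = 1 − Φ(3.71/√17.94) = 1 − Φ(0.8759) ≈ 0.19054. Doubling: P(τ_{3.71} ≤ 17.94) ≈ 2 · 0.19054 = 0.38108 ≈ 0.3811.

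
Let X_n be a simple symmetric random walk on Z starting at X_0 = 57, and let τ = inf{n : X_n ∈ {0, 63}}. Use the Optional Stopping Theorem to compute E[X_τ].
E[X_τ] = 57

X_n is a martingale and τ is a bounded-mean stopping time (indeed τ is finite a.s. with bounded expectation since the walk is in a bounded region). By the OST, E[X_τ] = E[X_0] = 57. Equivalently: E[X_τ] = 63 · P(hit 63 first) + 0 · P(hit 0 first) = 63 · (57/63) = 57.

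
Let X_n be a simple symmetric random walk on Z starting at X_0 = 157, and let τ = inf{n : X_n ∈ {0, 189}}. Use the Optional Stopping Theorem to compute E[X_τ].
E[X_τ] = 157

X_n is a martingale and τ is a bounded-mean stopping time (indeed τ is finite a.s. with bounded expectation since the walk is in a bounded region). By the OST, E[X_τ] = E[X_0] = 157. Equivalently: E[X_τ] = 189 · P(hit 189 first) + 0 · P(hit 0 first) = 189 · (157/189) = 157.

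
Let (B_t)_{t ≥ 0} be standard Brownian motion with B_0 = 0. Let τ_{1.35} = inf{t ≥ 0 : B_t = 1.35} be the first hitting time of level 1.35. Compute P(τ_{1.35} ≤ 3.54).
P(τ_{1.35} ≤ 3.54) = 2(1 − Φ(1.35/√3.54)) = 2(1 − Φ(0.7175)) ≈ 0.4731

By the reflection principle for standard BM, P(τ_b ≤ t) = 2 · P(B_t ≥ b). Since B_t ~ N(0, t), P(B_t ≥ 1.35) = 1 − Φ(1.35/√t) = 1 − Φ(1.35/√3.54) = 1 − Φ(0.7175) ≈ 0.23653. Doubling: P(τ_{1.35} ≤ 3.54) ≈ 2 · 0.23653 = 0.47306 ≈ 0.4731.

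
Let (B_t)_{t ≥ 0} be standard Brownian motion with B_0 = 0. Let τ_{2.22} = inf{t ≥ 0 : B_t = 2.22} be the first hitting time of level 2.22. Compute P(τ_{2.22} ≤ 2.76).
P(τ_{2.22} ≤ 2.76) = 2(1 − Φ(2.22/√2.76)) = 2(1 − Φ(1.3363)) ≈ 0.1815

By the reflection principle for standard BM, P(τ_b ≤ t) = 2 · P(B_t ≥ b). Since B_t ~ N(0, t), P(B_t ≥ 2.22) = 1 − Φ(2.22/√t) = 1 − Φ(2.22/√2.76) = 1 − Φ(1.3363) ≈ 0.09073. Doubling: P(τ_{2.22} ≤ 2.76) ≈ 2 · 0.09073 = 0.18146 ≈ 0.1815.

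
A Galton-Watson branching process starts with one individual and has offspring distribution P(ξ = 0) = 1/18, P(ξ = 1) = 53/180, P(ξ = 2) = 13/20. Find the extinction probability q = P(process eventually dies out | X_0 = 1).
q = 10/117

The pgf is f(s) = 1/18 + 53/180·s + 13/20·s². The extinction probability q is the smallest fixed point of f in [0, 1]. Setting s = f(s):
  13/20·s² + (53/180 − 1)·s + 1/18 = 0
  13/20·s² − (1/18 + 13/20)·s + 1/18 = 0
which factors as (s − 1)·(13/20·s − 1/18) = 0, giving roots s = 1 and s = (1/18)/(13/20) = 10/117.
Mean offspring μ = 53/180 + 2·13/20 = 287/180 > 1 (supercritical), so q < 1. The extinction probability is the smaller root: q = (1/18)/(13/20) = 10/117.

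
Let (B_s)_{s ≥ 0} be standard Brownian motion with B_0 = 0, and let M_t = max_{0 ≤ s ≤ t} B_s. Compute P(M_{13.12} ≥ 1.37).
P(M_{13.12} ≥ 1.37) = 2·P(B_{13.12} ≥ 1.37) = 2(1 − Φ(1.37/√13.12)) ≈ 0.7053

By the reflection principle for Brownian motion, P(M_t ≥ a) = 2 · P(B_t ≥ a) for a ≥ 0. Since B_t ~ N(0, t), P(B_t ≥ 1.37) = 1 − Φ(1.37/√t) = 1 − Φ(1.37/√13.12) = 1 − Φ(0.3782). So
  P(M_{13.12} ≥ 1.37) = 2(1 − Φ(0.3782)) ≈ 0.7053.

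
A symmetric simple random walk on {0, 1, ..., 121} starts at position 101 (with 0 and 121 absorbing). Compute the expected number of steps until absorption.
E[τ | X_0 = 101] = 2020

Let v_k = E[τ | X_0 = k]. Boundary: v_0 = v_121 = 0. Recurrence: v_k = 1 + (v_{k-1} + v_{k+1})/2 for 1 ≤ k ≤ 120. The particular solution to v_k − (v_{k-1} + v_{k+1})/2 = 1 is v_k = −k^2. Adding homogeneous solution A + B k and matching boundaries gives v_k = k (121 − k). Substituting k = 101: v_101 = 101 · 20 = 2020.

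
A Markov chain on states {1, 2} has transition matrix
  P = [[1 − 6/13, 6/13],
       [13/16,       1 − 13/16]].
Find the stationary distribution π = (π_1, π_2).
π_1 = 169/265, π_2 = 96/265

Solve πP = π with π_1 + π_2 = 1. From πP = π: π_1 · (1 − 6/13) + π_2 · 13/16 = π_1 ⇒ π_2 · 13/16 = π_1 · 6/13 ⇒ π_2/π_1 = (6/13)/(13/16) = 96/169. Together with π_1 + π_2 = 1:
  π_1 = (13/16)/(6/13 + 13/16) = (13/16)/(265/208) = 169/265,
  π_2 = (6/13)/(6/13 + 13/16) = (6/13)/(265/208) = 96/265.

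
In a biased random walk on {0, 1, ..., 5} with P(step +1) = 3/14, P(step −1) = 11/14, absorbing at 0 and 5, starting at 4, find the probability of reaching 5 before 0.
P(hit 5 before 0) = (1 − (11/3)^4) / (1 − (11/3)^5) = 5460/20101

Let u_k denote P(reach 5 before 0 | start at k). Boundary: u_0 = 0, u_5 = 1. Recurrence: u_k = 3/14·u_{k+1} + 11/14·u_{k-1} for 1 ≤ k ≤ 4. Try u_k = A + B·r^k with r = q/p = (11/14)/(3/14) = 11/3. Substitution satisfies the recurrence; boundary conditions give:
  u_k = (1 − r^k) / (1 − r^N) = (1 − (11/3)^4) / (1 − (11/3)^5) = 5460/20101.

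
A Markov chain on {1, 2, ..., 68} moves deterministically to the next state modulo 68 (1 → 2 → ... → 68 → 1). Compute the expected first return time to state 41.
E[T_41 | X_0 = 41] = 68

The chain cycles deterministically, so starting at state 41 it returns in exactly 68 steps. Equivalently, the stationary distribution is uniform π_j = 1/68 for every state j, so by Kac's formula E[T_41] = 1/π_41 = 68.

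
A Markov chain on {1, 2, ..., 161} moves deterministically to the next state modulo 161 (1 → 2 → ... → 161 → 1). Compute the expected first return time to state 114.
E[T_114 | X_0 = 114] = 161

The chain cycles deterministically, so starting at state 114 it returns in exactly 161 steps. Equivalently, the stationary distribution is uniform π_j = 1/161 for every state j, so by Kac's formula E[T_114] = 1/π_114 = 161.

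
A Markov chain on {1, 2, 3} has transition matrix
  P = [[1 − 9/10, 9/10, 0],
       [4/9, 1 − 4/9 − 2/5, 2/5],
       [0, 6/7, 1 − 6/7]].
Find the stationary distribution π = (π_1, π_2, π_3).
π = (100/397, 405/794, 189/794)

This is a birth-death chain on three states, which satisfies detailed balance: π_1 · P_{12} = π_2 · P_{21} and π_2 · P_{23} = π_3 · P_{32}.
From π_1 · 9/10 = π_2 · 4/9: π_2/π_1 = (9/10)/(4/9) = 81/40.
From π_2 · 2/5 = π_3 · 6/7: π_3/π_2 = (2/5)/(6/7) = 7/15.
Take π_1 proportional to 1; then unnormalized π = (1, 81/40, 189/200). Normalize by dividing by the sum 397/100:
  π = (100/397, 405/794, 189/794).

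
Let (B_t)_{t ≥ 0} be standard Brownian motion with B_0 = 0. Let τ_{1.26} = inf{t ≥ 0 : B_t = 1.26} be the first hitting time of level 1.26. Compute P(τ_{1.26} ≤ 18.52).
P(τ_{1.26} ≤ 18.52) = 2(1 − Φ(1.26/√18.52)) = 2(1 − Φ(0.2928)) ≈ 0.7697

By the reflection principle for standard BM, P(τ_b ≤ t) = 2 · P(B_t ≥ b). Since B_t ~ N(0, t), P(B_t ≥ 1.26) = 1 − Φ(1.26/√t) = 1 − Φ(1.26/√18.52) = 1 − Φ(0.2928) ≈ 0.38484. Doubling: P(τ_{1.26} ≤ 18.52) ≈ 2 · 0.38484 = 0.76968 ≈ 0.7697.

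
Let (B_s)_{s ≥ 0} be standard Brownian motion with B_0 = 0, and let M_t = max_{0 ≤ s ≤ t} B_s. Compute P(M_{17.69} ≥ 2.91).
P(M_{17.69} ≥ 2.91) = 2·P(B_{17.69} ≥ 2.91) = 2(1 − Φ(2.91/√17.69)) ≈ 0.4890

By the reflection principle for Brownian motion, P(M_t ≥ a) = 2 · P(B_t ≥ a) for a ≥ 0. Since B_t ~ N(0, t), P(B_t ≥ 2.91) = 1 − Φ(2.91/√t) = 1 − Φ(2.91/√17.69) = 1 − Φ(0.6919). So
  P(M_{17.69} ≥ 2.91) = 2(1 − Φ(0.6919)) ≈ 0.4890.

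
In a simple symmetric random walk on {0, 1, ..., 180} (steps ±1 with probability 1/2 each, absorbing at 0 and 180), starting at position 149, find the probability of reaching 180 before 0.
P(hit 180 before 0) = 149/180

Let u_k = P(hit 180 before 0 | start at k). Then u_0 = 0, u_180 = 1, and u_k = u_{k-1}/2 + u_{k+1}/2 for 1 ≤ k ≤ 179. This harmonic recurrence is solved by u_k = k/180, giving u_149 = 149/180.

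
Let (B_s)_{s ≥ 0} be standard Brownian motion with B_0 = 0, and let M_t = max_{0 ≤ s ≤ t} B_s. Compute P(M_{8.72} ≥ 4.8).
P(M_{8.72} ≥ 4.8) = 2·P(B_{8.72} ≥ 4.8) = 2(1 − Φ(4.8/√8.72)) ≈ 0.1041

By the reflection principle for Brownian motion, P(M_t ≥ a) = 2 · P(B_t ≥ a) for a ≥ 0. Since B_t ~ N(0, t), P(B_t ≥ 4.8) = 1 − Φ(4.8/√t) = 1 − Φ(4.8/√8.72) = 1 − Φ(1.6255). So
  P(M_{8.72} ≥ 4.8) = 2(1 − Φ(1.6255)) ≈ 0.1041.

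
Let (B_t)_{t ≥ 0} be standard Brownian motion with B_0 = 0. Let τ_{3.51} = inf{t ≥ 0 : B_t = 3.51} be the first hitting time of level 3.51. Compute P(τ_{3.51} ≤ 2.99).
P(τ_{3.51} ≤ 2.99) = 2(1 − Φ(3.51/√2.99)) = 2(1 − Φ(2.0299)) ≈ 0.0424

By the reflection principle for standard BM, P(τ_b ≤ t) = 2 · P(B_t ≥ b). Since B_t ~ N(0, t), P(B_t ≥ 3.51) = 1 − Φ(3.51/√t) = 1 − Φ(3.51/√2.99) = 1 − Φ(2.0299) ≈ 0.02118. Doubling: P(τ_{3.51} ≤ 2.99) ≈ 2 · 0.02118 = 0.04236 ≈ 0.0424.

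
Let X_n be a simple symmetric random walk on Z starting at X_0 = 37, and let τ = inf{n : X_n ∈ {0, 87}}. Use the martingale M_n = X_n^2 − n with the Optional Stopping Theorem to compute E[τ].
E[τ] = 1850

M_n = X_n^2 − n is a martingale (since E[X_{n+1}^2 | F_n] = X_n^2 + 1). By OST (τ has finite mean in a bounded region), E[M_τ] = E[M_0] = X_0^2 − 0 = 37^2 = 1369. Also E[M_τ] = E[X_τ^2] − E[τ]. The walk exits at 0 or 87, with P(hit 87 first) = 37/87, so E[X_τ^2] = 87^2 · 37/87 + 0 = 3219. Thus E[τ] = E[X_τ^2] − E[M_τ] = 3219 − 1369 = 1850 = 37(87 − 37) = 1850.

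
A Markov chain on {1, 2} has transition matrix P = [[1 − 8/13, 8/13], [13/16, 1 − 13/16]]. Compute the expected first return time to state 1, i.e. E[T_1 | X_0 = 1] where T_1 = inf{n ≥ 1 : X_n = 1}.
E[T_1 | X_0 = 1] = 1/π_1 = 297/169

For an irreducible recurrent Markov chain with stationary distribution π, E[T_i | X_0 = i] = 1/π_i (Kac's formula). Here π_1 = (13/16)/(8/13 + 13/16) = (13/16)/(297/208) = 169/297, so E[T_1 | X_0 = 1] = 1/π_1 = (8/13 + 13/16)/(13/16) = (297/208)/(13/16) = 297/169.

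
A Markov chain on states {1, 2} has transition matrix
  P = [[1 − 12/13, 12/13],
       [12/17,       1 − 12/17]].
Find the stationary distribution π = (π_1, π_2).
π_1 = 13/30, π_2 = 17/30

Solve πP = π with π_1 + π_2 = 1. From πP = π: π_1 · (1 − 12/13) + π_2 · 12/17 = π_1 ⇒ π_2 · 12/17 = π_1 · 12/13 ⇒ π_2/π_1 = (12/13)/(12/17) = 17/13. Together with π_1 + π_2 = 1:
  π_1 = (12/17)/(12/13 + 12/17) = (12/17)/(360/221) = 13/30,
  π_2 = (12/13)/(12/13 + 12/17) = (12/13)/(360/221) = 17/30.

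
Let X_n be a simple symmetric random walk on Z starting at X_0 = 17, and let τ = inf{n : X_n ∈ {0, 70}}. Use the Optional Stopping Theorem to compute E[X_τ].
E[X_τ] = 17

X_n is a martingale and τ is a bounded-mean stopping time (indeed τ is finite a.s. with bounded expectation since the walk is in a bounded region). By the OST, E[X_τ] = E[X_0] = 17. Equivalently: E[X_τ] = 70 · P(hit 70 first) + 0 · P(hit 0 first) = 70 · (17/70) = 17.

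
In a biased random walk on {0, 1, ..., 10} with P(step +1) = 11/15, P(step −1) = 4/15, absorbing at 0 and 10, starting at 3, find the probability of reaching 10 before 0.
P(hit 10 before 0) = (1 − (4/11)^3) / (1 − (4/11)^10) = 3527177951/3705196575

Let u_k denote P(reach 10 before 0 | start at k). Boundary: u_0 = 0, u_10 = 1. Recurrence: u_k = 11/15·u_{k+1} + 4/15·u_{k-1} for 1 ≤ k ≤ 9. Try u_k = A + B·r^k with r = q/p = (4/15)/(11/15) = 4/11. Substitution satisfies the recurrence; boundary conditions give:
  u_k = (1 − r^k) / (1 − r^N) = (1 − (4/11)^3) / (1 − (4/11)^10) = 3527177951/3705196575.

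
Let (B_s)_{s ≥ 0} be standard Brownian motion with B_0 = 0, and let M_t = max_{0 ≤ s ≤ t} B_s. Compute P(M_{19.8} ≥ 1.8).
P(M_{19.8} ≥ 1.8) = 2·P(B_{19.8} ≥ 1.8) = 2(1 − Φ(1.8/√19.8)) ≈ 0.6858

By the reflection principle for Brownian motion, P(M_t ≥ a) = 2 · P(B_t ≥ a) for a ≥ 0. Since B_t ~ N(0, t), P(B_t ≥ 1.8) = 1 − Φ(1.8/√t) = 1 − Φ(1.8/√19.8) = 1 − Φ(0.4045). So
  P(M_{19.8} ≥ 1.8) = 2(1 − Φ(0.4045)) ≈ 0.6858.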